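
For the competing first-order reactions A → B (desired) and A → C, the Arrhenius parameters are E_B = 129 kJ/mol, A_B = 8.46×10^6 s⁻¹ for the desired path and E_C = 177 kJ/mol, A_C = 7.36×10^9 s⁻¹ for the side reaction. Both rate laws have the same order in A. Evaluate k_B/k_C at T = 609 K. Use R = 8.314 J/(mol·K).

k_B/k_C = (A_B/A_C)·exp[−(E_B−E_C)/(RT)] = (A_B/A_C)·exp[(E_C−E_B)/(RT)].
(E_C−E_B)/(RT) = (177−129)×10³/(8.314×609) = 48000/5063 = 9.480.
k_B/k_C = (8.46×10^6/7.36×10^9)·exp(9.480) = 0.001149 × 13097 = 15.1.

15.1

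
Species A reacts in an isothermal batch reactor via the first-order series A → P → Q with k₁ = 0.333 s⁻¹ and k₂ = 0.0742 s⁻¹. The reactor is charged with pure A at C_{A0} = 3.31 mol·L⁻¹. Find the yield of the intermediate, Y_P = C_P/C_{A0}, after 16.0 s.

The intermediate concentration in a first-order A→B→C sequence is C_P = k₁C_{A0}(e^(−k₁t) − e^(−k₂t))/(k₂−k₁).
e^(−k₁t) = e^(−0.333×16.0) = e^(−5.328) = 0.004854; e^(−k₂t) = e^(−1.187) = 0.3051.
C_P = 0.333×3.31/(0.0742−0.333) × (0.004854−0.3051) = (-4.259)×(-0.3002) = 1.279 mol·L⁻¹.
Y_P = C_P/C_{A0} = 1.279/3.31 = 0.386.

0.386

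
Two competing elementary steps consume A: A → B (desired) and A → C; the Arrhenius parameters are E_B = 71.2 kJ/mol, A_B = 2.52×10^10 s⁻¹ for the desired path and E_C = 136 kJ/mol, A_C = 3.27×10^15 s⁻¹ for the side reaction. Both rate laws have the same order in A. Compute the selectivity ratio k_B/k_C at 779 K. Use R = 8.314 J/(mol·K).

Since both paths have the same order in A, the concentration cancels and S_{B/C} = k_B/k_C = (A_B/A_C)·exp[(E_C−E_B)/(RT)].
(E_C−E_B)/(RT) = (136−71.2)×10³/(8.314×779) = 64800/6477 = 10.01.
k_B/k_C = (2.52×10^10/3.27×10^15)·exp(10.01) = 7.706×10^-6 × 22142 = 0.171.
Since E_B < E_C, lowering the temperature improves selectivity toward B.

0.171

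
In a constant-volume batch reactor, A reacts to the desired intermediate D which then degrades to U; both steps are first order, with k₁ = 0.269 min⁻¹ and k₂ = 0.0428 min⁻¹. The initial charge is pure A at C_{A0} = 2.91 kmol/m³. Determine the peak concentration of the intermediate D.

Evaluating C_D at t_opt = ln(k₂/k₁)/(k₂−k₁) gives C_{D,max}/C_{A0} = (k₁/k₂)^[k₂/(k₂−k₁)].
= (0.269/0.0428)^(0.0428/(0.0428−0.269)) = (6.285)^(-0.1892) = 0.7062.
C_{D,max} = 0.7062×2.91 = 2.06 kmol/m³.

2.06 kmol/m³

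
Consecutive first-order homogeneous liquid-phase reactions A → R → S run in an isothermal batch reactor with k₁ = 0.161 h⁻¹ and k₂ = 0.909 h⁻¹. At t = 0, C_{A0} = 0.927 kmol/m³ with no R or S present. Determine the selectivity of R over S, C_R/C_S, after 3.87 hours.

For first-order series with pure A initially, C_R(t) = k₁C_{A0}/(k₂−k₁)·(e^(−k₁t) − e^(−k₂t)).
e^(−k₁t) = e^(−0.161×3.87) = e^(−0.6231) = 0.5363; e^(−k₂t) = e^(−3.518) = 0.02966.
C_R = 0.161×0.927/(0.909−0.161) × (0.5363−0.02966) = 0.1995×0.5066 = 0.1011 kmol/m³.
C_A = C_{A0}e^(−k₁t) = 0.4971 kmol/m³, so C_S = C_{A0}−C_A−C_R = 0.3288 kmol/m³; C_R/C_S = 0.307.

0.307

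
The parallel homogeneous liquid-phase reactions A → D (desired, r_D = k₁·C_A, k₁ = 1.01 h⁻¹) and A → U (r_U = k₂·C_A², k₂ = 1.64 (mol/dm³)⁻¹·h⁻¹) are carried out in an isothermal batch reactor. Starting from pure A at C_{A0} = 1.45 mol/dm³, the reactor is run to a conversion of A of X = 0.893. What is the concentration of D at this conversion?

0.607 mol/dm³

C_A = C_{A0}(1−X) = 0.1551 mol/dm³.
Along a PFR/batch, dC_D/dC_A = −r_D/(r_D+r_U) = −k₁/(k₁+k₂·C_A).
Integrating from C_{A0} to C_A: C_D = (1.01/1.64)·ln[(1.01+1.64·1.45)/(1.01+1.64·0.155)] = 0.6159·ln(3.388/1.264) = 0.6070 mol/dm³.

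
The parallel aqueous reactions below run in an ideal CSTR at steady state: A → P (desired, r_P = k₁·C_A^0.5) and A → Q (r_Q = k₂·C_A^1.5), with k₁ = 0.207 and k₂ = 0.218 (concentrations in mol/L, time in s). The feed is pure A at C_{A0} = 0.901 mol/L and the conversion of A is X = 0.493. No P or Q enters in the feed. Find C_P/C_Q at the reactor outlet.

2.08

Exit C_A = C_{A0}(1−X) = 0.901×0.507 = 0.4568 mol/L.
Rates in a CSTR are evaluated at the outlet concentration: r_P = 0.207×0.4568^0.5 = 0.1399, r_Q = 0.218×0.4568^1.5 = 0.06731.
Overall selectivity = C_P/C_Q = r_Pτ/(r_Qτ) = r_P/r_Q = 2.08.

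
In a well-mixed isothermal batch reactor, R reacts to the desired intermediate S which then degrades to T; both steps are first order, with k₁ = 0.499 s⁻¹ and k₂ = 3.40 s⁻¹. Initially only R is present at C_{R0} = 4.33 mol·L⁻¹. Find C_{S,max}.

At the optimum, C_{S,max}/C_{R0} = (k₁/k₂)^[k₂/(k₂−k₁)].
= (0.499/3.40)^(3.40/(3.40−0.499)) = (0.1468)^(1.172) = 0.1055.
C_{S,max} = 0.1055×4.33 = 0.457 mol·L⁻¹.

0.457 mol·L⁻¹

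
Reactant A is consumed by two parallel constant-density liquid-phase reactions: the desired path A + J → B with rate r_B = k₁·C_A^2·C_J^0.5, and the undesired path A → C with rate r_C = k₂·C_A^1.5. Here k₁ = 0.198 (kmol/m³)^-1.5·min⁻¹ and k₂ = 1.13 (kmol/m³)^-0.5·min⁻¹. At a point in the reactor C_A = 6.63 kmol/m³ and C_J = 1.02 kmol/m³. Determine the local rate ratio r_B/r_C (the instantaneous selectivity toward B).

0.456

S_{B/C} = r_B/r_C = (k₁·C_A^2·C_J^0.5)/(k₂·C_A^1.5) = (k₁/k₂)·C_A^0.5·C_J^0.5.
= (0.198×6.630^2×1.020^0.5) / (1.13×6.630^1.5) = 8.790/19.29 = 0.456.
Since the desired path is higher order in A, keeping C_A high (PFR or concentrated feed) favours B.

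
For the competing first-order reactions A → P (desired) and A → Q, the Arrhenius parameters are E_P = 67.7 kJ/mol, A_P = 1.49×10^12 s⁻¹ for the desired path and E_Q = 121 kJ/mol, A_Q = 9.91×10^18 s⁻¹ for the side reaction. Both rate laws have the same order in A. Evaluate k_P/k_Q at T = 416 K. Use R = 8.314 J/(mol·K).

k_P/k_Q = (A_P/A_Q)·exp[−(E_P−E_Q)/(RT)] = (A_P/A_Q)·exp[(E_Q−E_P)/(RT)].
(E_Q−E_P)/(RT) = (121−67.7)×10³/(8.314×416) = 53300/3459 = 15.41.
k_P/k_Q = (1.49×10^12/9.91×10^18)·exp(15.41) = 1.504×10^-7 × 4.930×10^6 = 0.741.
Since E_P < E_Q, lowering the temperature improves selectivity toward P.

0.741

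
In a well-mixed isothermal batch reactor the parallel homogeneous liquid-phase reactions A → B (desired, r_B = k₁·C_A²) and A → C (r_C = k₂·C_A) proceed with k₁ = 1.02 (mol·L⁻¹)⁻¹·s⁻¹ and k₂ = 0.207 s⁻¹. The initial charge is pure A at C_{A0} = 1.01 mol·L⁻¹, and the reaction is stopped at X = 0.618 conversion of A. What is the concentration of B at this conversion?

0.477 mol·L⁻¹

C_A = C_{A0}(1−X) = 0.3858 mol·L⁻¹.
Along a PFR/batch, dC_C/dC_A = −r_C/(r_B+r_C) = −k₂/(k₂+k₁·C_A).
Integrating from C_{A0} to C_A: C_C = (0.207/1.02)·ln[(0.207+1.02·1.01)/(0.207+1.02·0.386)] = 0.2029·ln(1.237/0.6005) = 0.1467 mol·L⁻¹.
Then C_B = (C_{A0}−C_A) − C_C = 0.6242 − 0.1467 = 0.4775 mol·L⁻¹.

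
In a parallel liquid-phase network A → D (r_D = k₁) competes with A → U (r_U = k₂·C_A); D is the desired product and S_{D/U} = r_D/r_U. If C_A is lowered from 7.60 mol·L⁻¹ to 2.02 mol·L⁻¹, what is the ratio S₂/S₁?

3.76

S_{D/U} = (k₁/k₂)·C_A⁻¹, so S₂/S₁ = (C_{A,2}/C_{A,1})⁻¹.
= 7.60/2.02 = 3.76.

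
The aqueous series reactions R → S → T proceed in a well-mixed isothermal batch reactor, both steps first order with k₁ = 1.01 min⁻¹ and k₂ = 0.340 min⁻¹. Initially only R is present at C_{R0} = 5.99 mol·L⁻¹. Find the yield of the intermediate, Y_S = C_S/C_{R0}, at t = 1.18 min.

0.551

The intermediate concentration in a first-order A→B→C sequence is C_S = k₁C_{R0}(e^(−k₁t) − e^(−k₂t))/(k₂−k₁).
e^(−k₁t) = e^(−1.01×1.18) = e^(−1.192) = 0.3037; e^(−k₂t) = e^(−0.4012) = 0.6695.
C_S = 1.01×5.99/(0.340−1.01) × (0.3037−0.6695) = (-9.030)×(-0.3658) = 3.303 mol·L⁻¹.
Y_S = C_S/C_{R0} = 3.303/5.99 = 0.551.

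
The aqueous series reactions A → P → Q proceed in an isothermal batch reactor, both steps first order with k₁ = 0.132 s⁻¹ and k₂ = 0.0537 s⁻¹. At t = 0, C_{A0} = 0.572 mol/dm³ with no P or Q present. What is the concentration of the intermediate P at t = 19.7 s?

0.263 mol/dm³

For first-order series with pure A initially, C_P(t) = k₁C_{A0}/(k₂−k₁)·(e^(−k₁t) − e^(−k₂t)).
e^(−k₁t) = e^(−0.132×19.7) = e^(−2.600) = 0.07424; e^(−k₂t) = e^(−1.058) = 0.3472.
C_P = 0.132×0.572/(0.0537−0.132) × (0.07424−0.3472) = (-0.9643)×(-0.2729) = 0.2632 mol/dm³.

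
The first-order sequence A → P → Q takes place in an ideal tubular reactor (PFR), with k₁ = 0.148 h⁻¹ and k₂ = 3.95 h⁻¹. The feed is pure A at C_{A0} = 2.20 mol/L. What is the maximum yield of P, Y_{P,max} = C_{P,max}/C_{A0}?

0.0330

At the optimum, C_{P,max}/C_{A0} = (k₁/k₂)^[k₂/(k₂−k₁)].
= (0.148/3.95)^(3.95/(3.95−0.148)) = (0.03747)^(1.039) = 0.03297.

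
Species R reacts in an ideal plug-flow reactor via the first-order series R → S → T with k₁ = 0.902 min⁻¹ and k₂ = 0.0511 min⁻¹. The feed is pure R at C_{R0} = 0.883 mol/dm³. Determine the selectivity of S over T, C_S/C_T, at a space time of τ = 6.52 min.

The intermediate concentration in a first-order A→B→C sequence is C_S = k₁C_{R0}(e^(−k₁τ) − e^(−k₂τ))/(k₂−k₁).
e^(−k₁τ) = e^(−0.902×6.52) = e^(−5.881) = 0.002792; e^(−k₂τ) = e^(−0.3332) = 0.7166.
C_S = 0.902×0.883/(0.0511−0.902) × (0.002792−0.7166) = (-0.9360)×(-0.7139) = 0.6682 mol/dm³.
C_R = C_{R0}e^(−k₁τ) = 0.002465 mol/dm³, so C_T = C_{R0}−C_R−C_S = 0.2123 mol/dm³; C_S/C_T = 3.15.

3.15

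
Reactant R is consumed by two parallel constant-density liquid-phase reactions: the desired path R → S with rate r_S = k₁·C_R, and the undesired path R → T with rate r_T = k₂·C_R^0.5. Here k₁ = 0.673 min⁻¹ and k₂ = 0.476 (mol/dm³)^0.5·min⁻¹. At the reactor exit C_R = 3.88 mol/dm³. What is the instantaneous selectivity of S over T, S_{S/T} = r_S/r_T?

S_{S/T} = r_S/r_T = (k₁·C_R)/(k₂·C_R^0.5) = (k₁/k₂)·C_R^0.5.
= (0.673×3.880) / (0.476×3.880^0.5) = 2.611/0.9376 = 2.78.

2.78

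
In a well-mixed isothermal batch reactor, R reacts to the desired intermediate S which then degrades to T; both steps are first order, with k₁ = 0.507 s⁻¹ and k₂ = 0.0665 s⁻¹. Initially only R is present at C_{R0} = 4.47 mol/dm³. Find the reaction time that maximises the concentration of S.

4.61 s

Setting dC_S/dt = 0 gives t_opt = ln(k₂/k₁)/(k₂−k₁).
= ln(0.0665/0.507)/(0.0665−0.507) = ln(0.1312)/-0.4405 = -2.031/-0.4405 = 4.61 s.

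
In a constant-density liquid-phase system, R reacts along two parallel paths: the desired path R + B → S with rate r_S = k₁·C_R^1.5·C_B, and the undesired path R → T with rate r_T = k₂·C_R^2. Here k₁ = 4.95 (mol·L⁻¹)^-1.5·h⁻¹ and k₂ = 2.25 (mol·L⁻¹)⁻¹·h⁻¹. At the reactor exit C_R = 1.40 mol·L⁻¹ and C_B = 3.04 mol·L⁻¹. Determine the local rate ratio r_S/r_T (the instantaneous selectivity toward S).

S_{S/T} = r_S/r_T = (k₁·C_R^1.5·C_B)/(k₂·C_R^2) = (k₁/k₂)·C_R^-0.5·C_B.
= (4.95×1.400^1.5×3.040) / (2.25×1.400^2) = 24.93/4.410 = 5.65.
The undesired path is higher order in R, so low C_R (CSTR or dilute feed) favours S.

5.65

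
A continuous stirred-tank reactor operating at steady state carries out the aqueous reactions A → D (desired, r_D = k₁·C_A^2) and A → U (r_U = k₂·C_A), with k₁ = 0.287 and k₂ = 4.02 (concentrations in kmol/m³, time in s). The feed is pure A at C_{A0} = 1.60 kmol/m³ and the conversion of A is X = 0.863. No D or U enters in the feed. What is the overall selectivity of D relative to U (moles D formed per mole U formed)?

Exit C_A = C_{A0}(1−X) = 1.60×0.137 = 0.2192 kmol/m³.
A CSTR operates uniformly at the exit composition, giving r_D = 0.01379 and r_U = 0.8812 (each k·C_A^n at C_A = 0.2192).
Overall selectivity = C_D/C_U = r_Dτ/(r_Uτ) = r_D/r_U = 0.0156.

0.0156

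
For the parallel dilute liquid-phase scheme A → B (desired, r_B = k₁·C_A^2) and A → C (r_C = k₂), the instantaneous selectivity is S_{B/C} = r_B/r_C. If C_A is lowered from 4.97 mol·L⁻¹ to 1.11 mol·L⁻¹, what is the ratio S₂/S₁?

S_{B/C} = (k₁/k₂)·C_A^2, so S₂/S₁ = (C_{A,2}/C_{A,1})^2.
= (1.11/4.97)^2 = (0.2233)^2 = 0.0499.

0.0499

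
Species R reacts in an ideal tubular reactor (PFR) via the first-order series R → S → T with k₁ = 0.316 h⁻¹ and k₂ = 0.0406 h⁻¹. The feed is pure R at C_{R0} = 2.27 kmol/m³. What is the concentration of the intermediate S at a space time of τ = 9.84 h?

For first-order series with pure R initially, C_S(τ) = k₁C_{R0}/(k₂−k₁)·(e^(−k₁τ) − e^(−k₂τ)).
e^(−k₁τ) = e^(−0.316×9.84) = e^(−3.109) = 0.04463; e^(−k₂τ) = e^(−0.3995) = 0.6707.
C_S = 0.316×2.27/(0.0406−0.316) × (0.04463−0.6707) = (-2.605)×(-0.6260) = 1.631 kmol/m³.

1.63 kmol/m³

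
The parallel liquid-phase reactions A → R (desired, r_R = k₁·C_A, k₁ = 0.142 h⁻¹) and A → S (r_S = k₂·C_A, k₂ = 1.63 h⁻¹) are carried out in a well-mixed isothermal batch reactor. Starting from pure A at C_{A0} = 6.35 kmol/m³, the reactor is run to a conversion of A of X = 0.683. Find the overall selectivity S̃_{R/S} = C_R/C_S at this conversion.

C_A = C_{A0}(1−X) = 2.013 kmol/m³.
Both paths are first order in A, so the instantaneous fraction to R is constant: dC_R/d(−C_A) = k₁/(k₁+k₂) = 0.08014.
C_R = 0.08014·(C_{A0}−C_A) = 0.08014×4.337 = 0.348 kmol/m³.
C_S = (C_{A0}−C_A)−C_R = 3.989 kmol/m³; S̃_{R/S} = 0.3476/3.989 = 0.0871.

0.0871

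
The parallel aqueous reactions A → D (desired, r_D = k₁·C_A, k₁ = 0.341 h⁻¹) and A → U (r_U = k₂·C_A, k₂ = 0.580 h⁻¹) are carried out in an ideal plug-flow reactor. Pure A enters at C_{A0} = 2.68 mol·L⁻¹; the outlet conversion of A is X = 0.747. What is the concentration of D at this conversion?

C_A = C_{A0}(1−X) = 0.6780 mol·L⁻¹.
Both paths are first order in A, so the instantaneous fraction to D is constant: dC_D/d(−C_A) = k₁/(k₁+k₂) = 0.3702.
C_D = 0.3702·(C_{A0}−C_A) = 0.3702×2.002 = 0.741 mol·L⁻¹.

0.741 mol·L⁻¹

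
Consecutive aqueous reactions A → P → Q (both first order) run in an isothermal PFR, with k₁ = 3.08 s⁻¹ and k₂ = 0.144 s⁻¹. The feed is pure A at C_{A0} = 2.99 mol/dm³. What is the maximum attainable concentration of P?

Evaluating C_P at τ_opt = ln(k₂/k₁)/(k₂−k₁) gives C_{P,max}/C_{A0} = (k₁/k₂)^[k₂/(k₂−k₁)].
= (3.08/0.144)^(0.144/(0.144−3.08)) = (21.39)^(-0.04905) = 0.8605.
C_{P,max} = 0.8605×2.99 = 2.57 mol/dm³.

2.57 mol/dm³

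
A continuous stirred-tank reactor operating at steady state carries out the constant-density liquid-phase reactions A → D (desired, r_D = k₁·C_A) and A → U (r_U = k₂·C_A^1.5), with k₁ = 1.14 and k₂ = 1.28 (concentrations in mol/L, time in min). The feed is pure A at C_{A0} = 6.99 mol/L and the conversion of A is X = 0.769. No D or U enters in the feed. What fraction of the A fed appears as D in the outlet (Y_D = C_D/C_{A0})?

Exit C_A = C_{A0}(1−X) = 6.99×0.231 = 1.615 mol/L.
A CSTR operates uniformly at the exit composition, giving r_D = 1.841 and r_U = 2.626 (each k·C_A^n at C_A = 1.615).
Fraction of consumed A going to D: r_D/(r_D+r_U) = 0.4121.
C_D = 0.4121·C_{A0}·X = 0.4121×6.99×0.769 = 2.22 mol/L; Y_D = C_D/C_{A0} = 0.317.

0.317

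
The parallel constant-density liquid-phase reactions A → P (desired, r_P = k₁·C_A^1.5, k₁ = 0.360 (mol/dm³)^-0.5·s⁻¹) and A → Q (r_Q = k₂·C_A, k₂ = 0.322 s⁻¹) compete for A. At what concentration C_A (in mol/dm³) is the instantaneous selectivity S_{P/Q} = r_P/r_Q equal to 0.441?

0.156 mol/dm³

S_{P/Q} = (k₁/k₂)·C_A^0.5 ⇒ C_A = (S·k₂/k₁)^(2).
= (0.441×0.322/0.360)^(2) = (0.3945)^(2) = 0.156 mol/dm³.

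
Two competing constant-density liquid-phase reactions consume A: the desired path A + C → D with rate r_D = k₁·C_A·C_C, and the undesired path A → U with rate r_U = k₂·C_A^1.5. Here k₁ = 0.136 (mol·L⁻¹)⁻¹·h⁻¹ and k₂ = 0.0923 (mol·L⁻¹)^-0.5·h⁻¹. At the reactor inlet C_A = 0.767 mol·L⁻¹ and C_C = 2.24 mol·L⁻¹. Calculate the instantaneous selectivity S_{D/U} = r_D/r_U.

3.77

S_{D/U} = r_D/r_U = (k₁·C_A·C_C)/(k₂·C_A^1.5) = (k₁/k₂)·C_A^-0.5·C_C.
= (0.136×0.7670×2.240) / (0.0923×0.7670^1.5) = 0.2337/0.06200 = 3.77.
The undesired path is higher order in A, so low C_A (CSTR or dilute feed) favours D.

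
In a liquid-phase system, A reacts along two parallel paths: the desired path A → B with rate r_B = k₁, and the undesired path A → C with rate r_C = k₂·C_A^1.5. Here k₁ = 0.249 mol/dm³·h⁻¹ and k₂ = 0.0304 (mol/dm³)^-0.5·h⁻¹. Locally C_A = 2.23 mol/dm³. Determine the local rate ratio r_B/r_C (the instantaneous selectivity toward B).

S_{B/C} = r_B/r_C = (k₁)/(k₂·C_A^1.5) = (k₁/k₂)·C_A^-1.5.
= (0.249) / (0.0304×2.230^1.5) = 0.2490/0.1012 = 2.46.
The undesired path is higher order in A, so low C_A (CSTR or dilute feed) favours B.

2.46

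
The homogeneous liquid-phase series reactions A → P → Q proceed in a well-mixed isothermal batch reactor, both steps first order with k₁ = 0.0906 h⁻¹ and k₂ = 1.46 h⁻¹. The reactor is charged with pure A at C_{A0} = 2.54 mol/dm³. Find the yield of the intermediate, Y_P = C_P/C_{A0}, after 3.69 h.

0.0471

For first-order series with pure A initially, C_P(t) = k₁C_{A0}/(k₂−k₁)·(e^(−k₁t) − e^(−k₂t)).
e^(−k₁t) = e^(−0.0906×3.69) = e^(−0.3343) = 0.7158; e^(−k₂t) = e^(−5.387) = 0.004574.
C_P = 0.0906×2.54/(1.46−0.0906) × (0.7158−0.004574) = 0.1680×0.7113 = 0.1195 mol/dm³.
Y_P = C_P/C_{A0} = 0.1195/2.54 = 0.0471.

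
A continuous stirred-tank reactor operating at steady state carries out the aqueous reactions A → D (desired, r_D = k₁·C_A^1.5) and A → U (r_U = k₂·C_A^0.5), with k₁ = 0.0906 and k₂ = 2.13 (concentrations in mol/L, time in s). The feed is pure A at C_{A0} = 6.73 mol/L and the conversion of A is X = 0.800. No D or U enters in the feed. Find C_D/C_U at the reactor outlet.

Exit C_A = C_{A0}(1−X) = 6.73×0.200 = 1.346 mol/L.
Rates in a CSTR are evaluated at the outlet concentration: r_D = 0.0906×1.346^1.5 = 0.1415, r_U = 2.13×1.346^0.5 = 2.471.
Overall selectivity = C_D/C_U = r_Dτ/(r_Uτ) = r_D/r_U = 0.0573.

0.0573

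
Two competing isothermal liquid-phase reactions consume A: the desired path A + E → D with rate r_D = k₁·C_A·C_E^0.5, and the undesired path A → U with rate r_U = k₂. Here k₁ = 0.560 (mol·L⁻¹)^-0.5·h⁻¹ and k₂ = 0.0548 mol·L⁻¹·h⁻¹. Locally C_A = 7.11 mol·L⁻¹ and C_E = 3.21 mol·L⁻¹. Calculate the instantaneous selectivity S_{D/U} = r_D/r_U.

130

S_{D/U} = r_D/r_U = (k₁·C_A·C_E^0.5)/(k₂) = (k₁/k₂)·C_A·C_E^0.5.
= (0.560×7.110×3.210^0.5) / (0.0548) = 7.134/0.05480 = 130.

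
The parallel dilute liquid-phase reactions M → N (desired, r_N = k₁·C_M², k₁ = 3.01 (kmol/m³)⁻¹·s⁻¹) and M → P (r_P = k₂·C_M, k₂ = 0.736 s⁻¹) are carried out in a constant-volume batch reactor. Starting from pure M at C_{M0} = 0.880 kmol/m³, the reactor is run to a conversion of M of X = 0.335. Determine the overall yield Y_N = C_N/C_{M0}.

0.251

C_M = C_{M0}(1−X) = 0.5852 kmol/m³.
Along a PFR/batch, dC_P/dC_M = −r_P/(r_N+r_P) = −k₂/(k₂+k₁·C_M).
Integrating from C_{M0} to C_M: C_P = (0.736/3.01)·ln[(0.736+3.01·0.880)/(0.736+3.01·0.585)] = 0.2445·ln(3.385/2.497) = 0.07434 kmol/m³.
Then C_N = (C_{M0}−C_M) − C_P = 0.2948 − 0.07434 = 0.2205 kmol/m³.
Y_N = C_N/C_{M0} = 0.2205/0.880 = 0.251.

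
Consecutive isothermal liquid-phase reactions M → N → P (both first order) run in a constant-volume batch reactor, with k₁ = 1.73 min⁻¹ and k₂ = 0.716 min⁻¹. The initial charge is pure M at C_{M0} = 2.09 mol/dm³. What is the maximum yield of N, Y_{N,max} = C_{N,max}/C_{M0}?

0.536

Evaluating C_N at t_opt = ln(k₂/k₁)/(k₂−k₁) gives C_{N,max}/C_{M0} = (k₁/k₂)^[k₂/(k₂−k₁)].
= (1.73/0.716)^(0.716/(0.716−1.73)) = (2.416)^(-0.7061) = 0.5364.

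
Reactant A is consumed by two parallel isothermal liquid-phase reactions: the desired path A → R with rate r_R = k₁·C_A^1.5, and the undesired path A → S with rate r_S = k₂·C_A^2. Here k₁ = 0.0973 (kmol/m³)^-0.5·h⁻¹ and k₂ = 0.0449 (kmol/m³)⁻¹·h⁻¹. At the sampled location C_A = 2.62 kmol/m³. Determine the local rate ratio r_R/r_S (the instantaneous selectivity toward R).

1.34

S_{R/S} = r_R/r_S = (k₁·C_A^1.5)/(k₂·C_A^2) = (k₁/k₂)·C_A^-0.5.
= (0.0973×2.620^1.5) / (0.0449×2.620^2) = 0.4126/0.3082 = 1.34.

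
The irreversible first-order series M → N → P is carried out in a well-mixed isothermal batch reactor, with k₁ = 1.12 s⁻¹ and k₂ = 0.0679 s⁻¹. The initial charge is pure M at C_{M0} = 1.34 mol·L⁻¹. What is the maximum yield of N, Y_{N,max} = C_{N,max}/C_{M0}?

0.835

Evaluating C_N at t_opt = ln(k₂/k₁)/(k₂−k₁) gives C_{N,max}/C_{M0} = (k₁/k₂)^[k₂/(k₂−k₁)].
= (1.12/0.0679)^(0.0679/(0.0679−1.12)) = (16.49)^(-0.06454) = 0.8345.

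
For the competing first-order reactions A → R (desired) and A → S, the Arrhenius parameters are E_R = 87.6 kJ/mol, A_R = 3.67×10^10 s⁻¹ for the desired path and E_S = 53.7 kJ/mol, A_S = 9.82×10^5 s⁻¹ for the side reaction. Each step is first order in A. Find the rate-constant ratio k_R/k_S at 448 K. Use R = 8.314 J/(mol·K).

4.17

k_R/k_S = (A_R/A_S)·exp[−(E_R−E_S)/(RT)] = (A_R/A_S)·exp[(E_S−E_R)/(RT)].
(E_S−E_R)/(RT) = (53.7−87.6)×10³/(8.314×448) = -33900/3725 = -9.101.
k_R/k_S = (3.67×10^10/9.82×10^5)·exp(-9.101) = 37373 × 1.115×10^-4 = 4.17.
Since E_R > E_S, raising the temperature improves selectivity toward R.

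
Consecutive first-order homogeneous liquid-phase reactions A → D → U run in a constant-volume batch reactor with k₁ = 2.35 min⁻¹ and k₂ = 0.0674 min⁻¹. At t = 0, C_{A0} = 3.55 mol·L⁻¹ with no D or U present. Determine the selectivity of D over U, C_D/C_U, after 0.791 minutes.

The intermediate concentration in a first-order A→B→C sequence is C_D = k₁C_{A0}(e^(−k₁t) − e^(−k₂t))/(k₂−k₁).
e^(−k₁t) = e^(−2.35×0.791) = e^(−1.859) = 0.1559; e^(−k₂t) = e^(−0.05331) = 0.9481.
C_D = 2.35×3.55/(0.0674−2.35) × (0.1559−0.9481) = (-3.655)×(-0.7922) = 2.895 mol·L⁻¹.
C_A = C_{A0}e^(−k₁t) = 0.5533 mol·L⁻¹, so C_U = C_{A0}−C_A−C_D = 0.1013 mol·L⁻¹; C_D/C_U = 28.6.

28.6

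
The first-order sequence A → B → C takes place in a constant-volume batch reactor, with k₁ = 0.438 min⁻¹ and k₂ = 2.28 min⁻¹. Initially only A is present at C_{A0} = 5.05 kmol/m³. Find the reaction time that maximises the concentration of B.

0.896 min

The intermediate peaks when r₁ = r₂, i.e. k₁e^(−k₁t) = k₂e^(−k₂t), giving t_opt = ln(k₂/k₁)/(k₂−k₁).
= ln(2.28/0.438)/(2.28−0.438) = ln(5.205)/1.842 = 1.650/1.842 = 0.896 min.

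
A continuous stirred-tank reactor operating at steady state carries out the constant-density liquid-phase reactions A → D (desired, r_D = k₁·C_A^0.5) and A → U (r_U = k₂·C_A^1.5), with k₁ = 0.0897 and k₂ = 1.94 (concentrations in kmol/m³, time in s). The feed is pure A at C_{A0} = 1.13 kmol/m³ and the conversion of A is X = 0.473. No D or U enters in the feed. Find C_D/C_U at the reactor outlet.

Exit C_A = C_{A0}(1−X) = 1.13×0.527 = 0.5955 kmol/m³.
Rates in a CSTR are evaluated at the outlet concentration: r_D = 0.0897×0.5955^0.5 = 0.06922, r_U = 1.94×0.5955^1.5 = 0.8915.
Overall selectivity = C_D/C_U = r_Dτ/(r_Uτ) = r_D/r_U = 0.0776.

0.0776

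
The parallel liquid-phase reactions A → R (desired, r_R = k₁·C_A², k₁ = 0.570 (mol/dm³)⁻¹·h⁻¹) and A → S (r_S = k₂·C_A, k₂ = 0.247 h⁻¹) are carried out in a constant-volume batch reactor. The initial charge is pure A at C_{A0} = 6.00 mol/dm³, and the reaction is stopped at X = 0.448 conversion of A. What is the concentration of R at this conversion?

C_A = C_{A0}(1−X) = 3.312 mol/dm³.
Along a PFR/batch, dC_S/dC_A = −r_S/(r_R+r_S) = −k₂/(k₂+k₁·C_A).
Integrating from C_{A0} to C_A: C_S = (0.247/0.570)·ln[(0.247+0.570·6.00)/(0.247+0.570·3.31)] = 0.4333·ln(3.667/2.135) = 0.2344 mol/dm³.
Then C_R = (C_{A0}−C_A) − C_S = 2.688 − 0.2344 = 2.454 mol/dm³.

2.45 mol/dm³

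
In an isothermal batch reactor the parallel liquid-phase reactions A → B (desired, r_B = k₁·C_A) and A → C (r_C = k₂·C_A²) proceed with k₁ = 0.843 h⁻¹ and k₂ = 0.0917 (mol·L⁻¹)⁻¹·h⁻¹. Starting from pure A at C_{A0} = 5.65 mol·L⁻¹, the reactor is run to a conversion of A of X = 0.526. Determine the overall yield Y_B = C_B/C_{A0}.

0.364

C_A = C_{A0}(1−X) = 2.678 mol·L⁻¹.
Along a PFR/batch, dC_B/dC_A = −r_B/(r_B+r_C) = −k₁/(k₁+k₂·C_A).
Integrating from C_{A0} to C_A: C_B = (0.843/0.0917)·ln[(0.843+0.0917·5.65)/(0.843+0.0917·2.68)] = 9.193·ln(1.361/1.089) = 2.054 mol·L⁻¹.
Y_B = C_B/C_{A0} = 2.054/5.65 = 0.364.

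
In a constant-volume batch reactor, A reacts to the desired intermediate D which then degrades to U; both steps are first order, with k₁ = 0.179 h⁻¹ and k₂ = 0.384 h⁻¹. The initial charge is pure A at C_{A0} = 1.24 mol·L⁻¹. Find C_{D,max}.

0.297 mol·L⁻¹

For a first-order series the maximum intermediate yield is C_{D,max}/C_{A0} = (k₁/k₂)^[k₂/(k₂−k₁)].
= (0.179/0.384)^(0.384/(0.384−0.179)) = (0.4661)^(1.873) = 0.2394.
C_{D,max} = 0.2394×1.24 = 0.297 mol·L⁻¹.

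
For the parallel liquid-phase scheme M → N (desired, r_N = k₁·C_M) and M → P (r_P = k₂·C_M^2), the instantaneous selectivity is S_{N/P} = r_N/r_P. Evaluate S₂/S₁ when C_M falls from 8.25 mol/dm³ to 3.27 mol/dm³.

2.52

S_{N/P} = (k₁/k₂)·C_M⁻¹, so S₂/S₁ = (C_{M,2}/C_{M,1})⁻¹.
= 8.25/3.27 = 2.52.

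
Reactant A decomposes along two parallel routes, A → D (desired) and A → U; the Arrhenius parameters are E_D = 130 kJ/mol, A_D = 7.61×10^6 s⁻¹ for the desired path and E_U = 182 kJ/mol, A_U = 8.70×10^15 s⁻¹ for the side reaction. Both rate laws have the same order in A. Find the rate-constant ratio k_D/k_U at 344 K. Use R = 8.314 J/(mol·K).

With equal orders, S_{D/U} = k_D/k_U = (A_D/A_U)·exp[(E_U−E_D)/(RT)].
(E_U−E_D)/(RT) = (182−130)×10³/(8.314×344) = 52000/2860 = 18.18.
k_D/k_U = (7.61×10^6/8.70×10^15)·exp(18.18) = 8.747×10^-10 × 7.874×10^7 = 0.0689.

0.0689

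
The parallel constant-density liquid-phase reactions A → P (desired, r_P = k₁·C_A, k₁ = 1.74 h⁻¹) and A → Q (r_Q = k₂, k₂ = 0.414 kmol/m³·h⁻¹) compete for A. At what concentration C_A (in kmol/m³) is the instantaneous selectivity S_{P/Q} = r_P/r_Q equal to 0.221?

S_{P/Q} = (k₁/k₂)·C_A ⇒ C_A = S·k₂/k₁.
= 0.221×0.414/1.74 = 0.0526 kmol/m³.

0.0526 kmol/m³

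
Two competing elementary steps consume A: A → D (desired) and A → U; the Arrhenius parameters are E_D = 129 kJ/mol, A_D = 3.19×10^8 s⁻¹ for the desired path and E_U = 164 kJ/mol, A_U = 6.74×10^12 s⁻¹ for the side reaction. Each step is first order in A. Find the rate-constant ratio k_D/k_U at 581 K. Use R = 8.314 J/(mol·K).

With equal orders, S_{D/U} = k_D/k_U = (A_D/A_U)·exp[(E_U−E_D)/(RT)].
(E_U−E_D)/(RT) = (164−129)×10³/(8.314×581) = 35000/4830 = 7.246.
k_D/k_U = (3.19×10^8/6.74×10^12)·exp(7.246) = 4.733×10^-5 × 1402 = 0.0664.
Since E_D < E_U, lowering the temperature improves selectivity toward D.

0.0664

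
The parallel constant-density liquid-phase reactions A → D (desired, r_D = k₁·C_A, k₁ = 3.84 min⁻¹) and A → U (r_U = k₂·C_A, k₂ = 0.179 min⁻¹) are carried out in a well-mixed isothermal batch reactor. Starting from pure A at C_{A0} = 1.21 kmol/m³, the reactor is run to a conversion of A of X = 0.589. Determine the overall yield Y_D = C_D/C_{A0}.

C_A = C_{A0}(1−X) = 0.4973 kmol/m³.
Both paths are first order in A, so the instantaneous fraction to D is constant: dC_D/d(−C_A) = k₁/(k₁+k₂) = 0.9555.
C_D = 0.9555·(C_{A0}−C_A) = 0.9555×0.7127 = 0.681 kmol/m³.
Y_D = C_D/C_{A0} = 0.6809/1.21 = 0.563.

0.563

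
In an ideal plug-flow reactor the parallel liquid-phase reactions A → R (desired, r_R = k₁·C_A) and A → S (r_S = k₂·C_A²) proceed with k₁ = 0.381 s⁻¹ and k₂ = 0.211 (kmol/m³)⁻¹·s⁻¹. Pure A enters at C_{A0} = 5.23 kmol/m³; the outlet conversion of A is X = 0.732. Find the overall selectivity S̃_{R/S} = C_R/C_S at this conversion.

0.589

C_A = C_{A0}(1−X) = 1.402 kmol/m³.
Along a PFR/batch, dC_R/dC_A = −r_R/(r_R+r_S) = −k₁/(k₁+k₂·C_A).
Integrating from C_{A0} to C_A: C_R = (0.381/0.211)·ln[(0.381+0.211·5.23)/(0.381+0.211·1.40)] = 1.806·ln(1.485/0.6767) = 1.418 kmol/m³.
C_S = (C_{A0}−C_A)−C_R = 2.410 kmol/m³; S̃_{R/S} = 1.418/2.410 = 0.589.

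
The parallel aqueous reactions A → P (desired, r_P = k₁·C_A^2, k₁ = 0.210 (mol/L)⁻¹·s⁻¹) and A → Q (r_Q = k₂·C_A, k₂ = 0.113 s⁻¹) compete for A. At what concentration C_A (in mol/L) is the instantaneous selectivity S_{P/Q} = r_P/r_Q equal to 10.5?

5.65 mol/L

S_{P/Q} = (k₁/k₂)·C_A ⇒ C_A = S·k₂/k₁.
= 10.5×0.113/0.210 = 5.65 mol/L.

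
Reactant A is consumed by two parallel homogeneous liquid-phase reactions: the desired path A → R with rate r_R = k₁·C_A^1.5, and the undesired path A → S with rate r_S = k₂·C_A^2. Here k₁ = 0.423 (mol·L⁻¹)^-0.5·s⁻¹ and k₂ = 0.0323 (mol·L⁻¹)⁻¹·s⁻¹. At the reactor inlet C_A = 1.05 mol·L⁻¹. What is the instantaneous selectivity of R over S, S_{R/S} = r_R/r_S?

12.8

S_{R/S} = r_R/r_S = (k₁·C_A^1.5)/(k₂·C_A^2) = (k₁/k₂)·C_A^-0.5.
= (0.423×1.050^1.5) / (0.0323×1.050^2) = 0.4551/0.03561 = 12.8.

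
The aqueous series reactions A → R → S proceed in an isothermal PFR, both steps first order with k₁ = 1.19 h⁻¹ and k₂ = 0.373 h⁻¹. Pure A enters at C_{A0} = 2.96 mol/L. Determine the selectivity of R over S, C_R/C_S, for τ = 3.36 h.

Solving the coupled first-order balances gives C_R(τ) = [k₁/(k₂−k₁)]·C_{A0}·(e^(−k₁τ) − e^(−k₂τ)).
e^(−k₁τ) = e^(−1.19×3.36) = e^(−3.998) = 0.01834; e^(−k₂τ) = e^(−1.253) = 0.2856.
C_R = 1.19×2.96/(0.373−1.19) × (0.01834−0.2856) = (-4.311)×(-0.2672) = 1.152 mol/L.
C_A = C_{A0}e^(−k₁τ) = 0.05430 mol/L, so C_S = C_{A0}−C_A−C_R = 1.754 mol/L; C_R/C_S = 0.657.

0.657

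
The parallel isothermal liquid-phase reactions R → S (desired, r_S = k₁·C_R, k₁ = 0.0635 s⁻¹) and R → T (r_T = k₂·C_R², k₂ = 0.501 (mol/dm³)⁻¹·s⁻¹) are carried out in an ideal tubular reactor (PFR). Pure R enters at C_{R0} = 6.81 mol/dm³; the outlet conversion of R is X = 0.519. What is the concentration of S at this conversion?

C_R = C_{R0}(1−X) = 3.276 mol/dm³.
Along a PFR/batch, dC_S/dC_R = −r_S/(r_S+r_T) = −k₁/(k₁+k₂·C_R).
Integrating from C_{R0} to C_R: C_S = (0.0635/0.501)·ln[(0.0635+0.501·6.81)/(0.0635+0.501·3.28)] = 0.1267·ln(3.475/1.705) = 0.09029 mol/dm³.

0.0903 mol/dm³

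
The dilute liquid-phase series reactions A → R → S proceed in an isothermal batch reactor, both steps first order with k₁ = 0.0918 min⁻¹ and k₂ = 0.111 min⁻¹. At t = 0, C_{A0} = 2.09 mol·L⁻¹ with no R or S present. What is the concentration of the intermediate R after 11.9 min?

0.685 mol·L⁻¹

For first-order series with pure A initially, C_R(t) = k₁C_{A0}/(k₂−k₁)·(e^(−k₁t) − e^(−k₂t)).
e^(−k₁t) = e^(−0.0918×11.9) = e^(−1.092) = 0.3354; e^(−k₂t) = e^(−1.321) = 0.2669.
C_R = 0.0918×2.09/(0.111−0.0918) × (0.3354−0.2669) = 9.993×0.06851 = 0.6846 mol·L⁻¹.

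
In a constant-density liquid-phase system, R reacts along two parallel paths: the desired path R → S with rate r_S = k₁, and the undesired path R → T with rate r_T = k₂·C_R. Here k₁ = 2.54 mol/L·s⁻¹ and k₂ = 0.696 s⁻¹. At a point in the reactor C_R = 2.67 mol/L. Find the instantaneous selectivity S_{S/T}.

1.37

S_{S/T} = r_S/r_T = (k₁)/(k₂·C_R) = (k₁/k₂)·C_R⁻¹.
= (2.54) / (0.696×2.670) = 2.540/1.858 = 1.37.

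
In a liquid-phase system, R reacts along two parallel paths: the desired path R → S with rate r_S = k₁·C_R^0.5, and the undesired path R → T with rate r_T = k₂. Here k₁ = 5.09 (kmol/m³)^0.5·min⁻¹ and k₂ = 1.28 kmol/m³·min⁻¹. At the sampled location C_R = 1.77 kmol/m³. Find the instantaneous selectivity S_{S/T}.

S_{S/T} = r_S/r_T = (k₁·C_R^0.5)/(k₂) = (k₁/k₂)·C_R^0.5.
= (5.09×1.770^0.5) / (1.28) = 6.772/1.280 = 5.29.

5.29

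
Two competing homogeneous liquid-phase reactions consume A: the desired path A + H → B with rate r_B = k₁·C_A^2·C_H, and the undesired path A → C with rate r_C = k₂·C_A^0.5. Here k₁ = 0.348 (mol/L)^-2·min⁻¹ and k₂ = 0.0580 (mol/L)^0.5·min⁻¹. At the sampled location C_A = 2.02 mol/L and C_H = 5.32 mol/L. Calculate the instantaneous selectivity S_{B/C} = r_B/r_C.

91.6

S_{B/C} = r_B/r_C = (k₁·C_A^2·C_H)/(k₂·C_A^0.5) = (k₁/k₂)·C_A^1.5·C_H.
= (0.348×2.020^2×5.320) / (0.0580×2.020^0.5) = 7.554/0.08243 = 91.6.
Since the desired path is higher order in A, keeping C_A high (PFR or concentrated feed) favours B.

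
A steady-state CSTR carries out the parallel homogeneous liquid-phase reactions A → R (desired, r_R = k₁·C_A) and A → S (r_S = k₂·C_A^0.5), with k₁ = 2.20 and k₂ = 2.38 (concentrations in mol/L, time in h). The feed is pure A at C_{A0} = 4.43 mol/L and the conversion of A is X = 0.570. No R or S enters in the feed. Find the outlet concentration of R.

1.42 mol/L

Exit C_A = C_{A0}(1−X) = 4.43×0.430 = 1.905 mol/L.
Rates in a CSTR are evaluated at the outlet concentration: r_R = 2.20×1.905 = 4.191, r_S = 2.38×1.905^0.5 = 3.285.
Fraction of consumed A going to R: r_R/(r_R+r_S) = 0.5606.
C_R = 0.5606·C_{A0}·X = 0.5606×4.43×0.570 = 1.42 mol/L.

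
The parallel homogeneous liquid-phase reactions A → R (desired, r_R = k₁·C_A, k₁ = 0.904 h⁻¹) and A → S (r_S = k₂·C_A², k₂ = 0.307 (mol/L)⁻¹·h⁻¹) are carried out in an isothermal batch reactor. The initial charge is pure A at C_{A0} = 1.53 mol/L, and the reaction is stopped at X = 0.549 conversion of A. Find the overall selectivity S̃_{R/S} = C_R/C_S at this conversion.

2.69

C_A = C_{A0}(1−X) = 0.6900 mol/L.
Along a PFR/batch, dC_R/dC_A = −r_R/(r_R+r_S) = −k₁/(k₁+k₂·C_A).
Integrating from C_{A0} to C_A: C_R = (0.904/0.307)·ln[(0.904+0.307·1.53)/(0.904+0.307·0.690)] = 2.945·ln(1.374/1.116) = 0.6122 mol/L.
C_S = (C_{A0}−C_A)−C_R = 0.2278 mol/L; S̃_{R/S} = 0.6122/0.2278 = 2.69.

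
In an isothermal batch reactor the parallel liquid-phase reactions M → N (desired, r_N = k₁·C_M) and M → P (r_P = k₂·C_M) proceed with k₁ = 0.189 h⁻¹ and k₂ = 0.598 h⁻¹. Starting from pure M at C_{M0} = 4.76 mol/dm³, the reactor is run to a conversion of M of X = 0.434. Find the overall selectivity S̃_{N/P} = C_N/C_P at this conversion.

0.316

C_M = C_{M0}(1−X) = 2.694 mol/dm³.
Both paths are first order in M, so the instantaneous fraction to N is constant: dC_N/d(−C_M) = k₁/(k₁+k₂) = 0.2402.
C_N = 0.2402·(C_{M0}−C_M) = 0.2402×2.066 = 0.496 mol/dm³.
C_P = (C_{M0}−C_M)−C_N = 1.570 mol/dm³; S̃_{N/P} = 0.4961/1.570 = 0.316.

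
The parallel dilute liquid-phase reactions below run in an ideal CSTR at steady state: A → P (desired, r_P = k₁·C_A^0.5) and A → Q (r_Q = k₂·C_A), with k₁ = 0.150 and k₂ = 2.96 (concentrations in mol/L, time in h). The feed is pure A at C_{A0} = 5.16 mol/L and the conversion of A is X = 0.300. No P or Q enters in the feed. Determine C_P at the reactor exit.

0.0402 mol/L

Exit C_A = C_{A0}(1−X) = 5.16×0.700 = 3.612 mol/L.
Rates in a CSTR are evaluated at the outlet concentration: r_P = 0.150×3.612^0.5 = 0.2851, r_Q = 2.96×3.612 = 10.69.
Fraction of consumed A going to P: r_P/(r_P+r_Q) = 0.02597.
C_P = 0.02597·C_{A0}·X = 0.02597×5.16×0.300 = 0.0402 mol/L.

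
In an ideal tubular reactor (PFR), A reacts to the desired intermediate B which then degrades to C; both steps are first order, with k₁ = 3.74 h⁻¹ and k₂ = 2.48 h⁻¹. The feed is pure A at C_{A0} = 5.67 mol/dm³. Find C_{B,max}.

2.53 mol/dm³

For a first-order series the maximum intermediate yield is C_{B,max}/C_{A0} = (k₁/k₂)^[k₂/(k₂−k₁)].
= (3.74/2.48)^(2.48/(2.48−3.74)) = (1.508)^(-1.968) = 0.4455.
C_{B,max} = 0.4455×5.67 = 2.53 mol/dm³.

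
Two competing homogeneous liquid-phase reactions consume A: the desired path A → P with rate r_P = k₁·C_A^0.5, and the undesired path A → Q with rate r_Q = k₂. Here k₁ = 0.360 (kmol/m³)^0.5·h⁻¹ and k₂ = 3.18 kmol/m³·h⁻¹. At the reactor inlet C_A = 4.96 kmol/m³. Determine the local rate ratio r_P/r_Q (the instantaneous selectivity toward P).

S_{P/Q} = r_P/r_Q = (k₁·C_A^0.5)/(k₂) = (k₁/k₂)·C_A^0.5.
= (0.360×4.960^0.5) / (3.18) = 0.8018/3.180 = 0.252.
Since the desired path is higher order in A, keeping C_A high (PFR or concentrated feed) favours P.

0.252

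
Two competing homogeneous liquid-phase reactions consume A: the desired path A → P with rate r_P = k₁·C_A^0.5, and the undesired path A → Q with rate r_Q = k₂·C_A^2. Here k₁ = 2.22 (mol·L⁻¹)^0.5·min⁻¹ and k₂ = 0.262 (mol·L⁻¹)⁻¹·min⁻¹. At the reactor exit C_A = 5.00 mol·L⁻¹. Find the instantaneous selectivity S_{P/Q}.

S_{P/Q} = r_P/r_Q = (k₁·C_A^0.5)/(k₂·C_A^2) = (k₁/k₂)·C_A^-1.5.
= (2.22×5.000^0.5) / (0.262×5.000^2) = 4.964/6.550 = 0.758.
The undesired path is higher order in A, so low C_A (CSTR or dilute feed) favours P.

0.758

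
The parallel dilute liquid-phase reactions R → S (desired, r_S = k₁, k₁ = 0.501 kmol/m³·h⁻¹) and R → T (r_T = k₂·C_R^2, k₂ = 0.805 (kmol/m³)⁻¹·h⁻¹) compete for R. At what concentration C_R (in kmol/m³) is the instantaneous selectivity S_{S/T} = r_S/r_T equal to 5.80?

S_{S/T} = (k₁/k₂)·C_R^-2 ⇒ C_R = (S·k₂/k₁)^(-0.5).
= (5.80×0.805/0.501)^(-0.5) = (9.319)^(-0.5) = 0.328 kmol/m³.

0.328 kmol/m³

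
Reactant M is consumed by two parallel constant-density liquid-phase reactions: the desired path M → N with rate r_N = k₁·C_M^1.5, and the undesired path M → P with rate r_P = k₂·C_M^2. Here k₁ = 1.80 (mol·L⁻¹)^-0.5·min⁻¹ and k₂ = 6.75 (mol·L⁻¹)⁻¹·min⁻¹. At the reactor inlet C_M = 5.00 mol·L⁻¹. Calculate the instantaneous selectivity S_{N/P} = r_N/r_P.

S_{N/P} = r_N/r_P = (k₁·C_M^1.5)/(k₂·C_M^2) = (k₁/k₂)·C_M^-0.5.
= (1.80×5.000^1.5) / (6.75×5.000^2) = 20.12/168.8 = 0.119.

0.119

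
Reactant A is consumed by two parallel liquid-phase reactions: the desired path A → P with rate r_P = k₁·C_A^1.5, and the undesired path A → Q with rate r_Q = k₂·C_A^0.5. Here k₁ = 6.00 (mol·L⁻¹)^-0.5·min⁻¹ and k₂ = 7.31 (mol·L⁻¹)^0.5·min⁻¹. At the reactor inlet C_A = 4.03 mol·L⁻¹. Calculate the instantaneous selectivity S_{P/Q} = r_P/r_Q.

3.31

S_{P/Q} = r_P/r_Q = (k₁·C_A^1.5)/(k₂·C_A^0.5) = (k₁/k₂)·C_A.
= (6.00×4.030^1.5) / (7.31×4.030^0.5) = 48.54/14.67 = 3.31.
Since the desired path is higher order in A, keeping C_A high (PFR or concentrated feed) favours P.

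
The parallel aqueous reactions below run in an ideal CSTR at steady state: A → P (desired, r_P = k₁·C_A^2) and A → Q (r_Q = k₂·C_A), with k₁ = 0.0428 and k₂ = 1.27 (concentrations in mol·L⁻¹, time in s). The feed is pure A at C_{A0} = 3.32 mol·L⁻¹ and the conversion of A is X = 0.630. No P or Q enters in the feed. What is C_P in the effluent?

0.0831 mol·L⁻¹

Exit C_A = C_{A0}(1−X) = 3.32×0.370 = 1.228 mol·L⁻¹.
A CSTR operates uniformly at the exit composition, giving r_P = 0.06458 and r_Q = 1.560 (each k·C_A^n at C_A = 1.228).
Fraction of consumed A going to P: r_P/(r_P+r_Q) = 0.03975.
C_P = 0.03975·C_{A0}·X = 0.03975×3.32×0.630 = 0.0831 mol·L⁻¹.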